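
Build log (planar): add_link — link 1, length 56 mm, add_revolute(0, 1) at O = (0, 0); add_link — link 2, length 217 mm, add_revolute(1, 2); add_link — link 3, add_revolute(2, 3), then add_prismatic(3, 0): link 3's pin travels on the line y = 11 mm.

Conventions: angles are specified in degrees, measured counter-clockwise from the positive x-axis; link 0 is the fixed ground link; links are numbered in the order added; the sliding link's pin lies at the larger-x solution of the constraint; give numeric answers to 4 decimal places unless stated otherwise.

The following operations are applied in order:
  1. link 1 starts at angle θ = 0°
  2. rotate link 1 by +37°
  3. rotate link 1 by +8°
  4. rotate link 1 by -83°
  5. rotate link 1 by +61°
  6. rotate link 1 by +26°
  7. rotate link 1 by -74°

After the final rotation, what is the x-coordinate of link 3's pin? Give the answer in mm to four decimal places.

geometry: r = 56 mm, L = 217 mm, e = 11 mm; θ starts at 0°
rotate link 1 by +37°: θ ← 0° +37° = 37°
rotate link 1 by +8°: θ ← 37° +8° = 45°
rotate link 1 by -83°: θ ← 45° -83° = -38°
rotate link 1 by +61°: θ ← -38° +61° = 23°
rotate link 1 by +26°: θ ← 23° +26° = 49°
rotate link 1 by -74°: θ ← 49° -74° = -25°
crank pin P = (r cos θ, r sin θ) = (50.753236, -23.666623)
h = r sin θ − e = -23.666623 − 11 = -34.666623
x = r cos θ + √(L² − h²) = 50.753236 + 214.213037 = 264.966273

264.9663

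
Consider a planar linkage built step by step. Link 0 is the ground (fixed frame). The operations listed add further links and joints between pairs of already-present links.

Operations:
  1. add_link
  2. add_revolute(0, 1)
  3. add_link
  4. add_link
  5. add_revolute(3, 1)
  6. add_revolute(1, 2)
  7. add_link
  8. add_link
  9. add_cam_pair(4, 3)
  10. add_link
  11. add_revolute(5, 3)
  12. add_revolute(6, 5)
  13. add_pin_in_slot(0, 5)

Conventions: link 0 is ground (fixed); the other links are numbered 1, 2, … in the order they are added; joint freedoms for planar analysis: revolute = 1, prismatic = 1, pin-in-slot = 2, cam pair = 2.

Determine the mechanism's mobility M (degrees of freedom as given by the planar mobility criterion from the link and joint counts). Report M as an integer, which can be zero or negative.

link 0 = ground. State L|J1|J2 = 1|0|0
+link1  2|0|0
R(0,1) f=1→J1  2|1|0
+link2  3|1|0
+link3  4|1|0
R(3,1) f=1→J1  4|2|0
R(1,2) f=1→J1  4|3|0
+link4  5|3|0
+link5  6|3|0
C(4,3) f=2→J2  6|3|1
+link6  7|3|1
R(5,3) f=1→J1  7|4|1
R(6,5) f=1→J1  7|5|1
PS(0,5) f=2→J2  7|5|2
M = 3(7−1)−2·5−2 = 18−10−2 = 6

M = 6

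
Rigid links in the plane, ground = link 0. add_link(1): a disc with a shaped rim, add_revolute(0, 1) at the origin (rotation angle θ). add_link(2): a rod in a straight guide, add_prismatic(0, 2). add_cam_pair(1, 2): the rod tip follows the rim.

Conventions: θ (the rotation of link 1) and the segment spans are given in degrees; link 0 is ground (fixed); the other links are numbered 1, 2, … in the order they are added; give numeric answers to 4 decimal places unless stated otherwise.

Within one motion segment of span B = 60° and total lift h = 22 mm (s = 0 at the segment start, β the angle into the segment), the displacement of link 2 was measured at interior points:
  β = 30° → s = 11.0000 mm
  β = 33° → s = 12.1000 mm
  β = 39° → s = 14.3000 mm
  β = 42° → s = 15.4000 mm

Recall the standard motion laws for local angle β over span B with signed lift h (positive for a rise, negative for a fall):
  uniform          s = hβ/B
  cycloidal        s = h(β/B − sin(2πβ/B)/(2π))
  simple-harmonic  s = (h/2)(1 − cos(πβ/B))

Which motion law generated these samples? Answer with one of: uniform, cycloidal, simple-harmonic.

candidates at β/B = r: uniform s = h·r (linear in β); cycloidal s = h·(r − sin(2πr)/(2π)); simple-harmonic s = (h/2)(1 − cos(πr))
β=30°: printed 11.0000 | uniform 11.0000, cycloidal 11.0000, simple-harmonic 11.0000
β=33°: printed 12.1000 | uniform 12.1000, cycloidal 13.1820, simple-harmonic 12.7208
β=39°: printed 14.3000 | uniform 14.3000, cycloidal 17.1327, simple-harmonic 15.9939
β=42°: printed 15.4000 | uniform 15.4000, cycloidal 18.7300, simple-harmonic 17.4656
only one law matches every sample → uniform

uniform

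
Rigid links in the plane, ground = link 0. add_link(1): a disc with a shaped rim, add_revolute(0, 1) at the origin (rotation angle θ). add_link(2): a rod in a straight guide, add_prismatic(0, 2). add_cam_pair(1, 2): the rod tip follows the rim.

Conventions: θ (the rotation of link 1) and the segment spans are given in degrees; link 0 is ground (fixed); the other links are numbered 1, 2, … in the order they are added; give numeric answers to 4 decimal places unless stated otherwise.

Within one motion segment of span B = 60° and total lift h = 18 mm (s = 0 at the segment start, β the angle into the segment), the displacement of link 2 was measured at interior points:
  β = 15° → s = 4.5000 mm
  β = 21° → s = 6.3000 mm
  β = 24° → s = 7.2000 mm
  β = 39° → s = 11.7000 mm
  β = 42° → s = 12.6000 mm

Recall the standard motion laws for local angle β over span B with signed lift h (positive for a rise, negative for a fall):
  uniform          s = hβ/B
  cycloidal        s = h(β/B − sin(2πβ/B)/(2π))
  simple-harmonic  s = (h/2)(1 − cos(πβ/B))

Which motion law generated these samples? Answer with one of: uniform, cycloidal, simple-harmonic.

candidates at β/B = r: uniform s = h·r (linear in β); cycloidal s = h·(r − sin(2πr)/(2π)); simple-harmonic s = (h/2)(1 − cos(πr))
β=15°: printed 4.5000 | uniform 4.5000, cycloidal 1.6352, simple-harmonic 2.6360
β=21°: printed 6.3000 | uniform 6.3000, cycloidal 3.9823, simple-harmonic 4.9141
β=24°: printed 7.2000 | uniform 7.2000, cycloidal 5.5161, simple-harmonic 6.2188
β=39°: printed 11.7000 | uniform 11.7000, cycloidal 14.0177, simple-harmonic 13.0859
β=42°: printed 12.6000 | uniform 12.6000, cycloidal 15.3246, simple-harmonic 14.2901
only one law matches every sample → uniform

uniform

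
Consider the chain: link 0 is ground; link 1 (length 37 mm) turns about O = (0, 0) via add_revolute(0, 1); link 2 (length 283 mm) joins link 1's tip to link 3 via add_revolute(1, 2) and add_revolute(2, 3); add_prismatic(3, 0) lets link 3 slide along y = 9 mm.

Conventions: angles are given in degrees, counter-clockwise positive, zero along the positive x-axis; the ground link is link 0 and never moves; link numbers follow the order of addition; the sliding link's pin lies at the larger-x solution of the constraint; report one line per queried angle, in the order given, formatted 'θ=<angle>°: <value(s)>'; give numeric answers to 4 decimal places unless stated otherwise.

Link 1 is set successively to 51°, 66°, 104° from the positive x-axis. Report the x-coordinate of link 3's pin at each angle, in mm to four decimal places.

geometry: r = 37 mm, L = 283 mm, e = 9 mm
θ=51°: crank pin P = (r cos θ, r sin θ) = (23.284854, 28.754401)
θ=51°: h = r sin θ − e = 28.754401 − 9 = 19.754401
θ=51°: x = r cos θ + √(L² − h²) = 23.284854 + 282.309695 = 305.594549
θ=66°: crank pin P = (r cos θ, r sin θ) = (15.049256, 33.801182)
θ=66°: h = r sin θ − e = 33.801182 − 9 = 24.801182
θ=66°: x = r cos θ + √(L² − h²) = 15.049256 + 281.911159 = 296.960414
θ=104°: crank pin P = (r cos θ, r sin θ) = (-8.951110, 35.900942)
θ=104°: h = r sin θ − e = 35.900942 − 9 = 26.900942
θ=104°: x = r cos θ + √(L² − h²) = -8.951110 + 281.718546 = 272.767436

θ=51°: 305.5945
θ=66°: 296.9604
θ=104°: 272.7674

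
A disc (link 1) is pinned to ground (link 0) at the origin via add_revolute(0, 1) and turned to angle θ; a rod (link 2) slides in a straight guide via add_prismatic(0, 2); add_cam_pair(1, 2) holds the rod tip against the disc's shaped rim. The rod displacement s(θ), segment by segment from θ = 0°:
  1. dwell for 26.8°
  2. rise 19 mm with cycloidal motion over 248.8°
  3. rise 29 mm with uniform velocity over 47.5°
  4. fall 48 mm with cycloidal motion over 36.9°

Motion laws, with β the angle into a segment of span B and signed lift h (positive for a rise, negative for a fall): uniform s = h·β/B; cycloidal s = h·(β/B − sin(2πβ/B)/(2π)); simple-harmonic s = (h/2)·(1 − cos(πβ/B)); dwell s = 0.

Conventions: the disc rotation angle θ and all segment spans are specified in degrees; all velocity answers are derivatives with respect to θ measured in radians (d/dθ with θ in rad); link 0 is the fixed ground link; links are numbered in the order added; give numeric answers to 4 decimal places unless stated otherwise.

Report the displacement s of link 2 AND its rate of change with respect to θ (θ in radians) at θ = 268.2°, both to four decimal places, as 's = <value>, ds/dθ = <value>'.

segment 1 (0° to 26.8°, dwell): s unchanged at 0.0000
θ = 268.2° falls in segment 2 (26.8° to 275.6°, cycloidal, h = 19): β = 268.2 − 26.8 = 241.4°, B = 248.8°; Δs = 19·(0.9703 − sin(2π·0.9703)/(2π)) = 18.9967; s = 0.0000 + 18.9967 = 18.9967
velocity in seg [26.8°–275.6°] (cycloidal), θ in radians: β = 241.4° = 4.2132 rad, B = 248.8° = 4.3424 rad; ds/dθ = (h/B)(1 − cos(2πβ/B)) = (19/4.3424)(1 − cos(2π·0.9703)) = 0.076182 mm/rad

s = 18.9967, ds/dθ = 0.0762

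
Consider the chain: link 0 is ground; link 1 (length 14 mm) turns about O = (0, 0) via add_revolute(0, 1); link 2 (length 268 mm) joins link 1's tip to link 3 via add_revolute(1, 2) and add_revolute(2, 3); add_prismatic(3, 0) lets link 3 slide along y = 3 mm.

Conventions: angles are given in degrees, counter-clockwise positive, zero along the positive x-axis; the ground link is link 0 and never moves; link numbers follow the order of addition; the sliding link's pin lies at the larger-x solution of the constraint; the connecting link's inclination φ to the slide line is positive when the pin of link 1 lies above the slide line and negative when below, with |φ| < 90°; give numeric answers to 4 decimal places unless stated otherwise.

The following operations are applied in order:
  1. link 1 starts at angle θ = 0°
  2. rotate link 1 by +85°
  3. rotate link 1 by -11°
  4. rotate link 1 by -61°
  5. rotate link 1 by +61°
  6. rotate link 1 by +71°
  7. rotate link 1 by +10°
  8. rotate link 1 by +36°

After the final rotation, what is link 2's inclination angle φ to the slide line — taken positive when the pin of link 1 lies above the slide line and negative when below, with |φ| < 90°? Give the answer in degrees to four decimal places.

geometry: r = 14 mm, L = 268 mm, e = 3 mm; θ starts at 0°
rotate link 1 by +85°: θ ← 0° +85° = 85°
rotate link 1 by -11°: θ ← 85° -11° = 74°
rotate link 1 by -61°: θ ← 74° -61° = 13°
rotate link 1 by +61°: θ ← 13° +61° = 74°
rotate link 1 by +71°: θ ← 74° +71° = 145°
rotate link 1 by +10°: θ ← 145° +10° = 155°
rotate link 1 by +36°: θ ← 155° +36° = 191°
h = r sin θ − e = -2.671326 − 3 = -5.671326
sin φ = h / L = -5.671326 / 268 = -0.02116166
φ = arcsin(-0.02116166) = -1.212565°

-1.2126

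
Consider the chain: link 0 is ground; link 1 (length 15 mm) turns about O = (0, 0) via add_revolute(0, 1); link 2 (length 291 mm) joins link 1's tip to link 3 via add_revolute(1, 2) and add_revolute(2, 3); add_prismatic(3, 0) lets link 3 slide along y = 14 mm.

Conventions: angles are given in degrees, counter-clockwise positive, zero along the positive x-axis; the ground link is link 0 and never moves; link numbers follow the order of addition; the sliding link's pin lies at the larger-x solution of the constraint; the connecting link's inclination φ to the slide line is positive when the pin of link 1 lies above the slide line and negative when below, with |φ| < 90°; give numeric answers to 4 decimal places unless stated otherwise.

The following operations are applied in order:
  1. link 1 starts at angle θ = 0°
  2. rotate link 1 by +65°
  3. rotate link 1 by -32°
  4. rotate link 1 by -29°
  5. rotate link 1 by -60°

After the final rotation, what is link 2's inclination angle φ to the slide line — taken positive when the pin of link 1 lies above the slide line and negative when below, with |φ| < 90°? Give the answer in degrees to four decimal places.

geometry: r = 15 mm, L = 291 mm, e = 14 mm; θ starts at 0°
rotate link 1 by +65°: θ ← 0° +65° = 65°
rotate link 1 by -32°: θ ← 65° -32° = 33°
rotate link 1 by -29°: θ ← 33° -29° = 4°
rotate link 1 by -60°: θ ← 4° -60° = -56°
h = r sin θ − e = -12.435564 − 14 = -26.435564
sin φ = h / L = -26.435564 / 291 = -0.09084386
φ = arcsin(-0.09084386) = -5.212156°

-5.2122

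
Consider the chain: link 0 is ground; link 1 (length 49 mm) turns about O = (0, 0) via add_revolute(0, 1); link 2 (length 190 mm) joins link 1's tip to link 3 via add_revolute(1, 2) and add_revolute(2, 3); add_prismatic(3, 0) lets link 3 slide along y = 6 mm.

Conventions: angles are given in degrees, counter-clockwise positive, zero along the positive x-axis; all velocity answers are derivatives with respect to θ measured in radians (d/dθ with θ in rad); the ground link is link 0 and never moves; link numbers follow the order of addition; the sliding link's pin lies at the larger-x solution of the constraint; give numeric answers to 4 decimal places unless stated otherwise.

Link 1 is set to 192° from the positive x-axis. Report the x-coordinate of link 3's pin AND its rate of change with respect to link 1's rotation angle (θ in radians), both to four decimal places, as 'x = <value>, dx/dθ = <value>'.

geometry: r = 49 mm, L = 190 mm, e = 6 mm
crank pin P = (r cos θ, r sin θ) = (-47.929232, -10.187673)
h = r sin θ − e = -10.187673 − 6 = -16.187673
x = r cos θ + √(L² − h²) = -47.929232 + 189.309163 = 141.379931
dx/dθ = −r sin θ − h·r cos θ/√(L² − h²) (θ in radians; h = -16.187673) = 6.089283

x = 141.3799, dx/dθ = 6.0893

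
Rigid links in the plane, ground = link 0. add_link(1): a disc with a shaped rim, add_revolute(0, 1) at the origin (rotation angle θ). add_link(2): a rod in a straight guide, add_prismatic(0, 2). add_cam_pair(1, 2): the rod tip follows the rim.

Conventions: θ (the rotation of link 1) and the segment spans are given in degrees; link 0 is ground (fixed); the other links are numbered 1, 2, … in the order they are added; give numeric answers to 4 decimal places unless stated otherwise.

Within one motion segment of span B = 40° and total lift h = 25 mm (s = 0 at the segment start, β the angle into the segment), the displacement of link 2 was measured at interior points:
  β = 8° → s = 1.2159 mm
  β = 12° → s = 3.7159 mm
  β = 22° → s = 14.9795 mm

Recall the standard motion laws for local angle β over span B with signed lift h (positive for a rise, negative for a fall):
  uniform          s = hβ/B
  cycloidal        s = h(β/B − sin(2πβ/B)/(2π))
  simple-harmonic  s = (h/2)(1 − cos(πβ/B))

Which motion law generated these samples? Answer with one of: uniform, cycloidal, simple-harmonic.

candidates at β/B = r: uniform s = h·r (linear in β); cycloidal s = h·(r − sin(2πr)/(2π)); simple-harmonic s = (h/2)(1 − cos(πr))
β=8°: printed 1.2159 | uniform 5.0000, cycloidal 1.2159, simple-harmonic 2.3873
β=12°: printed 3.7159 | uniform 7.5000, cycloidal 3.7159, simple-harmonic 5.1527
β=22°: printed 14.9795 | uniform 13.7500, cycloidal 14.9795, simple-harmonic 14.4554
only one law matches every sample → cycloidal

cycloidal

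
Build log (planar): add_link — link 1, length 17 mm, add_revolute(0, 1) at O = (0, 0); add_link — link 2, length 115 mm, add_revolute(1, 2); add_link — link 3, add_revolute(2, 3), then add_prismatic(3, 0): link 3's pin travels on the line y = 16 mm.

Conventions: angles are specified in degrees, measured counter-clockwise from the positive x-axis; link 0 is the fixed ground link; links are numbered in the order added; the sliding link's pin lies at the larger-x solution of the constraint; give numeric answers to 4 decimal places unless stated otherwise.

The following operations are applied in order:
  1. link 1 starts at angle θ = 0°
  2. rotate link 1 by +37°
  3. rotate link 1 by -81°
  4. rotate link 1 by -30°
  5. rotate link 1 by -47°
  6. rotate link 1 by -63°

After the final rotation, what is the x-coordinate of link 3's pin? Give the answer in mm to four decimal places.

geometry: r = 17 mm, L = 115 mm, e = 16 mm; θ starts at 0°
rotate link 1 by +37°: θ ← 0° +37° = 37°
rotate link 1 by -81°: θ ← 37° -81° = -44°
rotate link 1 by -30°: θ ← -44° -30° = -74°
rotate link 1 by -47°: θ ← -74° -47° = -121°
rotate link 1 by -63°: θ ← -121° -63° = -184°
crank pin P = (r cos θ, r sin θ) = (-16.958589, 1.185860)
h = r sin θ − e = 1.185860 − 16 = -14.814140
x = r cos θ + √(L² − h²) = -16.958589 + 114.041840 = 97.083251

97.0833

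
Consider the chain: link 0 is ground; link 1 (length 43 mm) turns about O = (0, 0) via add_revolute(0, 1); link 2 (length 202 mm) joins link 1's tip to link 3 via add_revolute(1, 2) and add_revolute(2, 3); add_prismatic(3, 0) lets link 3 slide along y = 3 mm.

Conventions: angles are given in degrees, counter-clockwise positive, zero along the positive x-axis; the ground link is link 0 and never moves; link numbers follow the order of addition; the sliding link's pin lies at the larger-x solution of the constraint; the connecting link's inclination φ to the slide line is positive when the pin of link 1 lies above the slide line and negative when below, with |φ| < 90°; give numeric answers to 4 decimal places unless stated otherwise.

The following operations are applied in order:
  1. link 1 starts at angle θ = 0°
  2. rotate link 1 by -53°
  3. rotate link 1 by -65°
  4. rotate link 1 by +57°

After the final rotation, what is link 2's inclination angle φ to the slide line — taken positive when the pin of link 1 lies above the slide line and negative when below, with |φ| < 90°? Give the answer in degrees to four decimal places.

geometry: r = 43 mm, L = 202 mm, e = 3 mm; θ starts at 0°
rotate link 1 by -53°: θ ← 0° -53° = -53°
rotate link 1 by -65°: θ ← -53° -65° = -118°
rotate link 1 by +57°: θ ← -118° +57° = -61°
h = r sin θ − e = -37.608647 − 3 = -40.608647
sin φ = h / L = -40.608647 / 202 = -0.20103291
φ = arcsin(-0.20103291) = -11.597367°

-11.5974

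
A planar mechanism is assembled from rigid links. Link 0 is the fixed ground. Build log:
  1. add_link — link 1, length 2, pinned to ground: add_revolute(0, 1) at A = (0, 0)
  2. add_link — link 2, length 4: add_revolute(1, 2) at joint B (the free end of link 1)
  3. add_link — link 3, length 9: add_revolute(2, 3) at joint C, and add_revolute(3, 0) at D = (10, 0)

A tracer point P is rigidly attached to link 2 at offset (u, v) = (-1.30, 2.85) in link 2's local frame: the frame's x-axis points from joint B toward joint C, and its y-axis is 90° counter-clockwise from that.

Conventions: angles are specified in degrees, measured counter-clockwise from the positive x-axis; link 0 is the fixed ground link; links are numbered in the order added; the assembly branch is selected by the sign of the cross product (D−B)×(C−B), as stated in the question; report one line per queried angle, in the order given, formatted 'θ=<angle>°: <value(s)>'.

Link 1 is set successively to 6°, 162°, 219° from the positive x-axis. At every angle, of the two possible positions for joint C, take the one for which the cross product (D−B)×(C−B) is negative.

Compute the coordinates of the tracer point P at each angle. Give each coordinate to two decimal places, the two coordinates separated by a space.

A=(0,0), D=(10.00,0)
θ=6°: B = A + 2.00·(cos6°, sin6°) = (1.9890, 0.2091)
θ=6°: |BD| = 8.0137
θ=6°: circle(B,4.00) ∩ circle(D,9.00): a=-0.0487, h=3.9997
θ=6°:   candidates: C₊=(2.0447,4.2087) cross=32.052; C₋=(1.8360,-3.7880) cross=-32.052
θ=6°:   branch - wants cross < 0 → take C=(1.8360,-3.7880) (cross=-32.052)
θ=6°: ex = (C−B)/|BC| = (-0.0383,-0.9993); ey = (0.9993,-0.0383)
θ=6°: P = B + -1.30·ex + 2.85·ey = (4.8867,1.3991)
θ=162°: B = A + 2.00·(cos162°, sin162°) = (-1.9021, 0.6180)
θ=162°: |BD| = 11.9181
θ=162°: circle(B,4.00) ∩ circle(D,9.00): a=3.2321, h=2.3565
θ=162°:   candidates: C₊=(1.4479,2.8038) cross=28.086; C₋=(1.2035,-1.9029) cross=-28.086
θ=162°:   branch - wants cross < 0 → take C=(1.2035,-1.9029) (cross=-28.086)
θ=162°: ex = (C−B)/|BC| = (0.7764,-0.6302); ey = (0.6302,0.7764)
θ=162°: P = B + -1.30·ex + 2.85·ey = (-1.1152,3.6501)
θ=219°: B = A + 2.00·(cos219°, sin219°) = (-1.5543, -1.2586)
θ=219°: |BD| = 11.6226
θ=219°: circle(B,4.00) ∩ circle(D,9.00): a=3.0151, h=2.6286
θ=219°:   candidates: C₊=(1.1584,1.6810) cross=30.551; C₋=(1.7277,-3.5453) cross=-30.551
θ=219°:   branch - wants cross < 0 → take C=(1.7277,-3.5453) (cross=-30.551)
θ=219°: ex = (C−B)/|BC| = (0.8205,-0.5717); ey = (0.5717,0.8205)
θ=219°: P = B + -1.30·ex + 2.85·ey = (-0.9917,1.8229)

θ=6°: 4.89 1.40
θ=162°: -1.12 3.65
θ=219°: -0.99 1.82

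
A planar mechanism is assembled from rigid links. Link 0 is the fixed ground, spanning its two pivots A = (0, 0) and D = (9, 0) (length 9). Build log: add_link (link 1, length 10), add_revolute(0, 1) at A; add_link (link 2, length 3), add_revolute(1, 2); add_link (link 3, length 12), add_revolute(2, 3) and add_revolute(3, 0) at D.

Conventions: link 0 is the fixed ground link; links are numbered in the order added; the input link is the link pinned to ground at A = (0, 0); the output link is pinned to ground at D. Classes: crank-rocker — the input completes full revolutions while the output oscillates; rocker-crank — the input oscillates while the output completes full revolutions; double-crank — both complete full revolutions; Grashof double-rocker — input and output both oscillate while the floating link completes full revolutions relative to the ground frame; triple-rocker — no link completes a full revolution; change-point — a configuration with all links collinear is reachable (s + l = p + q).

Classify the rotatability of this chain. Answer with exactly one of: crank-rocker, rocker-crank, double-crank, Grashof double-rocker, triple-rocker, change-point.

lengths: ground=9, input=10, coupler=3, output=12
sorted: s=3 (shortest), l=12 (longest), p+q=19
s + l = 15 vs p + q = 19
s + l < p + q (Grashof) with shortest = coupler link → Grashof double-rocker

Grashof double-rocker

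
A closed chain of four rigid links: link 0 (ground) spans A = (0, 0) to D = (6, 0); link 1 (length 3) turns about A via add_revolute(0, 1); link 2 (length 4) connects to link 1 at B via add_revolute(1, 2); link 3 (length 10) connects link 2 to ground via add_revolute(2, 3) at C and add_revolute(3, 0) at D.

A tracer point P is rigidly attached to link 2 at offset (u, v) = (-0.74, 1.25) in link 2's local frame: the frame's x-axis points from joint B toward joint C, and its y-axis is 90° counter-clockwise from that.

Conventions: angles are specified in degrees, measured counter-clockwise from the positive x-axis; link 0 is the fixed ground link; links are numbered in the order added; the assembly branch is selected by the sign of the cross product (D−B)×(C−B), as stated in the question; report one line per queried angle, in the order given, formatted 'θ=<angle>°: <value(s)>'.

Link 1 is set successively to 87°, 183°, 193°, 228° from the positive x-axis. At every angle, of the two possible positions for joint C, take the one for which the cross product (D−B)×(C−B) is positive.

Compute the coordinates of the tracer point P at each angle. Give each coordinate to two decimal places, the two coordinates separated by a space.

A=(0,0), D=(6.00,0)
θ=87°: B = A + 3.00·(cos87°, sin87°) = (0.1570, 2.9959)
θ=87°: |BD| = 6.5663
θ=87°: circle(B,4.00) ∩ circle(D,10.00): a=-3.1132, h=2.5116
θ=87°:   candidates: C₊=(-1.4673,6.6512) cross=16.492; C₋=(-3.7592,2.1814) cross=-16.492
θ=87°:   branch + wants cross > 0 → take C=(-1.4673,6.6512) (cross=16.492)
θ=87°: ex = (C−B)/|BC| = (-0.4061,0.9138); ey = (-0.9138,-0.4061)
θ=87°: P = B + -0.74·ex + 1.25·ey = (-0.6848,1.8120)
θ=183°: B = A + 3.00·(cos183°, sin183°) = (-2.9959, -0.1570)
θ=183°: |BD| = 8.9973
θ=183°: circle(B,4.00) ∩ circle(D,10.00): a=-0.1695, h=3.9964
θ=183°:   candidates: C₊=(-3.2351,3.8358) cross=35.957; C₋=(-3.0956,-4.1558) cross=-35.957
θ=183°:   branch + wants cross > 0 → take C=(-3.2351,3.8358) (cross=35.957)
θ=183°: ex = (C−B)/|BC| = (-0.0598,0.9982); ey = (-0.9982,-0.0598)
θ=183°: P = B + -0.74·ex + 1.25·ey = (-4.1994,-0.9704)
θ=193°: B = A + 3.00·(cos193°, sin193°) = (-2.9231, -0.6749)
θ=193°: |BD| = 8.9486
θ=193°: circle(B,4.00) ∩ circle(D,10.00): a=-0.2192, h=3.9940
θ=193°:   candidates: C₊=(-3.4429,3.2912) cross=35.741; C₋=(-2.8405,-4.6740) cross=-35.741
θ=193°:   branch + wants cross > 0 → take C=(-3.4429,3.2912) (cross=35.741)
θ=193°: ex = (C−B)/|BC| = (-0.1299,0.9915); ey = (-0.9915,-0.1299)
θ=193°: P = B + -0.74·ex + 1.25·ey = (-4.0664,-1.5710)
θ=228°: B = A + 3.00·(cos228°, sin228°) = (-2.0074, -2.2294)
θ=228°: |BD| = 8.3120
θ=228°: circle(B,4.00) ∩ circle(D,10.00): a=-0.8970, h=3.8981
θ=228°:   candidates: C₊=(-3.9171,1.2853) cross=32.401; C₋=(-1.8259,-6.2253) cross=-32.401
θ=228°:   branch + wants cross > 0 → take C=(-3.9171,1.2853) (cross=32.401)
θ=228°: ex = (C−B)/|BC| = (-0.4774,0.8787); ey = (-0.8787,-0.4774)
θ=228°: P = B + -0.74·ex + 1.25·ey = (-2.7524,-3.4764)

θ=87°: -0.68 1.81
θ=183°: -4.20 -0.97
θ=193°: -4.07 -1.57
θ=228°: -2.75 -3.48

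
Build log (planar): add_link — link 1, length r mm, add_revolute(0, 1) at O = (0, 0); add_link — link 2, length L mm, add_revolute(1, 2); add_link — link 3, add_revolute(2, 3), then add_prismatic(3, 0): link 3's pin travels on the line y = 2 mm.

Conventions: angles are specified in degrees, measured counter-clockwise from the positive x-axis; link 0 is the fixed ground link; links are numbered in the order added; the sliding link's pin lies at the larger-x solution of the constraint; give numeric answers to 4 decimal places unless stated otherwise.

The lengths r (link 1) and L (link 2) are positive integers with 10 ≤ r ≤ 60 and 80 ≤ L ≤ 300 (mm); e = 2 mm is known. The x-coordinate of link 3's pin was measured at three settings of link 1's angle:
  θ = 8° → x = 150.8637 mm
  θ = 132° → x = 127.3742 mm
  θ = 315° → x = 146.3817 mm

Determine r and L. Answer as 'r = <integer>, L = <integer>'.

constraint per measurement: (x − r cos θ)² + (r sin θ − e)² = L²
subtracting the θ₁ and θ₂ equations cancels the r² and L² terms:
r = (x₁² − x₂²) / (2[(x₁cos θ₁ + e sin θ₁) − (x₂cos θ₂ + e sin θ₂)]) = 14.0000 → r = 14
L² = (x₁ − r cos θ₁)² + (r sin θ₁ − e)² = 18768.9881 → L = 137.0000 → L = 137
check at θ₃=315°: x = 146.3817 (printed 146.3817) ✓

r = 14, L = 137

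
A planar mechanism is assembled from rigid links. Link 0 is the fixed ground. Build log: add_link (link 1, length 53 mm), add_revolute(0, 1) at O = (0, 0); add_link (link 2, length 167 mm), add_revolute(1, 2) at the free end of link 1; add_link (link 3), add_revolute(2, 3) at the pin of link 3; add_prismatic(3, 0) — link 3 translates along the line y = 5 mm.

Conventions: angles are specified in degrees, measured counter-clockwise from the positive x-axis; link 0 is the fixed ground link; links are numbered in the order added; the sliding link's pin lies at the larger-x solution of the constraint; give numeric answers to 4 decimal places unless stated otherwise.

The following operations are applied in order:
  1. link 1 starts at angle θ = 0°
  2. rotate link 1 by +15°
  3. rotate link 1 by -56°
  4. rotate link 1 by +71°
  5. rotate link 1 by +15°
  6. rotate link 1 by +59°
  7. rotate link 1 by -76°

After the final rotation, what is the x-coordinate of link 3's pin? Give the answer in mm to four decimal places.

geometry: r = 53 mm, L = 167 mm, e = 5 mm; θ starts at 0°
rotate link 1 by +15°: θ ← 0° +15° = 15°
rotate link 1 by -56°: θ ← 15° -56° = -41°
rotate link 1 by +71°: θ ← -41° +71° = 30°
rotate link 1 by +15°: θ ← 30° +15° = 45°
rotate link 1 by +59°: θ ← 45° +59° = 104°
rotate link 1 by -76°: θ ← 104° -76° = 28°
crank pin P = (r cos θ, r sin θ) = (46.796222, 24.881993)
h = r sin θ − e = 24.881993 − 5 = 19.881993
x = r cos θ + √(L² − h²) = 46.796222 + 165.812262 = 212.608485

212.6085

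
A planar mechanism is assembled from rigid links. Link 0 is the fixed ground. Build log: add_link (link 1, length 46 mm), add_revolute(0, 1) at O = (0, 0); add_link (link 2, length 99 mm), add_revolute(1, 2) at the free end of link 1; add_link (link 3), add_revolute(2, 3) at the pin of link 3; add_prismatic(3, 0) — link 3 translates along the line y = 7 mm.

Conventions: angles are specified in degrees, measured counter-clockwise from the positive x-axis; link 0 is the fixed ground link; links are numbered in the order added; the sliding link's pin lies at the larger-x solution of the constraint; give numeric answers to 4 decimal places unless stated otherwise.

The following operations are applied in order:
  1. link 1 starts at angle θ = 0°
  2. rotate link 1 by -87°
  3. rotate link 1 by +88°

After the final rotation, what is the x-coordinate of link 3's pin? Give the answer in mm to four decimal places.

geometry: r = 46 mm, L = 99 mm, e = 7 mm; θ starts at 0°
rotate link 1 by -87°: θ ← 0° -87° = -87°
rotate link 1 by +88°: θ ← -87° +88° = 1°
crank pin P = (r cos θ, r sin θ) = (45.992994, 0.802811)
h = r sin θ − e = 0.802811 − 7 = -6.197189
x = r cos θ + √(L² − h²) = 45.992994 + 98.805844 = 144.798838

144.7988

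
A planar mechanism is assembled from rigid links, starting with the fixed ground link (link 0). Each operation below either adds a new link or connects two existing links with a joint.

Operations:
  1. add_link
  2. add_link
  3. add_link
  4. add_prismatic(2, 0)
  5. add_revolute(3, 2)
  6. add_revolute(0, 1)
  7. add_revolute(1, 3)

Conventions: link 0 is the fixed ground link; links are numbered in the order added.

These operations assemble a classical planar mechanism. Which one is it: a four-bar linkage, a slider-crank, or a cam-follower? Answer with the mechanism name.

links: 4 (incl. ground); joints: 3 revolute, 1 prismatic, 0 higher (cam) pair, forming one closed loop
4 links, 3 revolutes + 1 prismatic in one loop → slider-crank

slider-crank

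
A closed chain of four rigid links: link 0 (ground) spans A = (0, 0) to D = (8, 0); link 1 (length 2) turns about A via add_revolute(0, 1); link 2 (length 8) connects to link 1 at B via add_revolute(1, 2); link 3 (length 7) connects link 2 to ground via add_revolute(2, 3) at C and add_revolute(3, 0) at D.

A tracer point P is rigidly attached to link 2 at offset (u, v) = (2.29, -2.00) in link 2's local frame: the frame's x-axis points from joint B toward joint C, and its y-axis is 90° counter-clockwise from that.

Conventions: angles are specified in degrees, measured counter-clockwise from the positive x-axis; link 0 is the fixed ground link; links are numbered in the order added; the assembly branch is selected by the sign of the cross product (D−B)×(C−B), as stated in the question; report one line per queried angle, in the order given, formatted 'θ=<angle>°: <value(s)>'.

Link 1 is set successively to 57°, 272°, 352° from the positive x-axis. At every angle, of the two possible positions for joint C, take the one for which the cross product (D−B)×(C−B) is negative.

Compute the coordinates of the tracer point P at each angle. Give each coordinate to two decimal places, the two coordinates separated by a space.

A=(0,0), D=(8.00,0)
θ=57°: B = A + 2.00·(cos57°, sin57°) = (1.0893, 1.6773)
θ=57°: |BD| = 7.1114
θ=57°: circle(B,8.00) ∩ circle(D,7.00): a=4.6103, h=6.5380
θ=57°:   candidates: C₊=(7.1116,6.9434) cross=46.494; C₋=(4.0274,-5.7636) cross=-46.494
θ=57°:   branch - wants cross < 0 → take C=(4.0274,-5.7636) (cross=-46.494)
θ=57°: ex = (C−B)/|BC| = (0.3673,-0.9301); ey = (0.9301,0.3673)
θ=57°: P = B + 2.29·ex + -2.00·ey = (0.0701,-1.1872)
θ=272°: B = A + 2.00·(cos272°, sin272°) = (0.0698, -1.9988)
θ=272°: |BD| = 8.1782
θ=272°: circle(B,8.00) ∩ circle(D,7.00): a=5.0062, h=6.2400
θ=272°:   candidates: C₊=(3.3991,5.2756) cross=51.032; C₋=(6.4492,-6.8261) cross=-51.032
θ=272°:   branch - wants cross < 0 → take C=(6.4492,-6.8261) (cross=-51.032)
θ=272°: ex = (C−B)/|BC| = (0.7974,-0.6034); ey = (0.6034,0.7974)
θ=272°: P = B + 2.29·ex + -2.00·ey = (0.6891,-4.9755)
θ=352°: B = A + 2.00·(cos352°, sin352°) = (1.9805, -0.2783)
θ=352°: |BD| = 6.0259
θ=352°: circle(B,8.00) ∩ circle(D,7.00): a=4.2576, h=6.7730
θ=352°:   candidates: C₊=(5.9207,6.6841) cross=40.813; C₋=(6.5464,-6.8474) cross=-40.813
θ=352°:   branch - wants cross < 0 → take C=(6.5464,-6.8474) (cross=-40.813)
θ=352°: ex = (C−B)/|BC| = (0.5707,-0.8211); ey = (0.8211,0.5707)
θ=352°: P = B + 2.29·ex + -2.00·ey = (1.6453,-3.3002)

θ=57°: 0.07 -1.19
θ=272°: 0.69 -4.98
θ=352°: 1.65 -3.30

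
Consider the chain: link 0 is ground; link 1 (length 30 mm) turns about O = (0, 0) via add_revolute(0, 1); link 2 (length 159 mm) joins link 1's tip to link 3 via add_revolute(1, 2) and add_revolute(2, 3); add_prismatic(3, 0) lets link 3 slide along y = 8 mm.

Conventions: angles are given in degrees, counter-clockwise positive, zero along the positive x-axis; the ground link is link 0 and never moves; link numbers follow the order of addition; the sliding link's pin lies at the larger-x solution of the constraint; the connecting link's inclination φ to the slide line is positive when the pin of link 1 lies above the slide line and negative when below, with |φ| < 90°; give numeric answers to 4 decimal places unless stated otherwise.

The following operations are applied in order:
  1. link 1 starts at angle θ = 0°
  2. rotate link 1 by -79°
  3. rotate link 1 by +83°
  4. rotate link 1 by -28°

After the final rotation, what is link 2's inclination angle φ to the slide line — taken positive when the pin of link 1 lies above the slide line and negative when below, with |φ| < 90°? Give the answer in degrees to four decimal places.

geometry: r = 30 mm, L = 159 mm, e = 8 mm; θ starts at 0°
rotate link 1 by -79°: θ ← 0° -79° = -79°
rotate link 1 by +83°: θ ← -79° +83° = 4°
rotate link 1 by -28°: θ ← 4° -28° = -24°
h = r sin θ − e = -12.202099 − 8 = -20.202099
sin φ = h / L = -20.202099 / 159 = -0.12705723
φ = arcsin(-0.12705723) = -7.299574°

-7.2996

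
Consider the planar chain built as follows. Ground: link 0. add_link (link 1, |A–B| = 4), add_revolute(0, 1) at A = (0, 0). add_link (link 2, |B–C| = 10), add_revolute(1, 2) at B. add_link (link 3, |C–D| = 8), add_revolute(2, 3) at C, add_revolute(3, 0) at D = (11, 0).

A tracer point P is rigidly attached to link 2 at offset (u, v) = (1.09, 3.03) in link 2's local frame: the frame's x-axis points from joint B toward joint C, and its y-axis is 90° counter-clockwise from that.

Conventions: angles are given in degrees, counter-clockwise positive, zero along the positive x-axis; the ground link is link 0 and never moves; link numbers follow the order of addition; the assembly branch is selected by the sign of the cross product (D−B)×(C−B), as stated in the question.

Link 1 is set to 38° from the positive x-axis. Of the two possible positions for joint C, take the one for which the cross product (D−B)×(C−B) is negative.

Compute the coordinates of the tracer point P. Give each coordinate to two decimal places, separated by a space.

A=(0,0), D=(11.00,0)
B = A + 4.00·(cos38°, sin38°) = (3.1520, 2.4626)
|BD| = 8.2253
circle(B,10.00) ∩ circle(D,8.00): a=6.3010, h=7.7651
  candidates: C₊=(11.4889,7.9850) cross=63.870; C₋=(6.8391,-6.8328) cross=-63.870
  branch - wants cross < 0 → take C=(6.8391,-6.8328) (cross=-63.870)
ex = (C−B)/|BC| = (0.3687,-0.9295); ey = (0.9295,0.3687)
P = B + 1.09·ex + 3.03·ey = (6.3705,2.5666)

6.37 2.57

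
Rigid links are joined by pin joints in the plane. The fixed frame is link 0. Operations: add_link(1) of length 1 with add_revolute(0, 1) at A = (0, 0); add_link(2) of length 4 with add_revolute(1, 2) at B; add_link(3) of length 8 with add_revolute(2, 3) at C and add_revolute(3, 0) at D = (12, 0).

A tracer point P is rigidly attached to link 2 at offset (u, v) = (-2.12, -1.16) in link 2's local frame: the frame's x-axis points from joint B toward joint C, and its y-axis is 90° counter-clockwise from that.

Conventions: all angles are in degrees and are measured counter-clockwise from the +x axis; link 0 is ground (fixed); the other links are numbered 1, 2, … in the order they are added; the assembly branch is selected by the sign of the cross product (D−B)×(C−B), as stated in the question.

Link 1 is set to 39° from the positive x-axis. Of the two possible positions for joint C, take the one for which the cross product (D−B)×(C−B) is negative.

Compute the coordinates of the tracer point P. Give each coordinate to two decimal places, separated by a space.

A=(0,0), D=(12.00,0)
B = A + 1.00·(cos39°, sin39°) = (0.7771, 0.6293)
|BD| = 11.2405
circle(B,4.00) ∩ circle(D,8.00): a=3.4851, h=1.9632
  candidates: C₊=(4.3667,2.3943) cross=22.067; C₋=(4.1469,-1.5259) cross=-22.067
  branch - wants cross < 0 → take C=(4.1469,-1.5259) (cross=-22.067)
ex = (C−B)/|BC| = (0.8424,-0.5388); ey = (0.5388,0.8424)
P = B + -2.12·ex + -1.16·ey = (-1.6338,0.7944)

-1.63 0.79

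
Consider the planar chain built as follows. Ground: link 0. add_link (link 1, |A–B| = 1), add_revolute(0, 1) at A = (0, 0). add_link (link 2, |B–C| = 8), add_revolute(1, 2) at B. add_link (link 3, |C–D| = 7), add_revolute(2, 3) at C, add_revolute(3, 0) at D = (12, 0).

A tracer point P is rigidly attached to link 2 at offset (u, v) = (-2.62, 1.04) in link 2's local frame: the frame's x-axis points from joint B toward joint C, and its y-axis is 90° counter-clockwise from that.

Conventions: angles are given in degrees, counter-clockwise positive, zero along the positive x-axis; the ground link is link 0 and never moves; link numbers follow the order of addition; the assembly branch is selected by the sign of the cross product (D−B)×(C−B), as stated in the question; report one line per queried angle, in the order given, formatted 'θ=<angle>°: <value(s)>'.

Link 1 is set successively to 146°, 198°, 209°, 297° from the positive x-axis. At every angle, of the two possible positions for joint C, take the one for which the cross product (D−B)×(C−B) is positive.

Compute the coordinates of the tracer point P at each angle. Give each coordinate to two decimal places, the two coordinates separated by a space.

A=(0,0), D=(12.00,0)
θ=146°: B = A + 1.00·(cos146°, sin146°) = (-0.8290, 0.5592)
θ=146°: |BD| = 12.8412
θ=146°: circle(B,8.00) ∩ circle(D,7.00): a=7.0047, h=3.8645
θ=146°:   candidates: C₊=(6.3373,4.1150) cross=49.625; C₋=(6.0007,-3.6067) cross=-49.625
θ=146°:   branch + wants cross > 0 → take C=(6.3373,4.1150) (cross=49.625)
θ=146°: ex = (C−B)/|BC| = (0.8958,0.4445); ey = (-0.4445,0.8958)
θ=146°: P = B + -2.62·ex + 1.04·ey = (-3.6383,0.3263)
θ=198°: B = A + 1.00·(cos198°, sin198°) = (-0.9511, -0.3090)
θ=198°: |BD| = 12.9547
θ=198°: circle(B,8.00) ∩ circle(D,7.00): a=7.0563, h=3.7694
θ=198°:   candidates: C₊=(6.0133,3.6276) cross=48.832; C₋=(6.1932,-3.9090) cross=-48.832
θ=198°:   branch + wants cross > 0 → take C=(6.0133,3.6276) (cross=48.832)
θ=198°: ex = (C−B)/|BC| = (0.8705,0.4921); ey = (-0.4921,0.8705)
θ=198°: P = B + -2.62·ex + 1.04·ey = (-3.7437,-0.6929)
θ=209°: B = A + 1.00·(cos209°, sin209°) = (-0.8746, -0.4848)
θ=209°: |BD| = 12.8837
θ=209°: circle(B,8.00) ∩ circle(D,7.00): a=7.0240, h=3.8293
θ=209°:   candidates: C₊=(6.0003,3.6061) cross=49.336; C₋=(6.2885,-4.0471) cross=-49.336
θ=209°:   branch + wants cross > 0 → take C=(6.0003,3.6061) (cross=49.336)
θ=209°: ex = (C−B)/|BC| = (0.8594,0.5114); ey = (-0.5114,0.8594)
θ=209°: P = B + -2.62·ex + 1.04·ey = (-3.6580,-0.9308)
θ=297°: B = A + 1.00·(cos297°, sin297°) = (0.4540, -0.8910)
θ=297°: |BD| = 11.5803
θ=297°: circle(B,8.00) ∩ circle(D,7.00): a=6.4378, h=4.7492
θ=297°:   candidates: C₊=(6.5073,4.3394) cross=54.997; C₋=(7.2381,-5.1308) cross=-54.997
θ=297°:   branch + wants cross > 0 → take C=(6.5073,4.3394) (cross=54.997)
θ=297°: ex = (C−B)/|BC| = (0.7567,0.6538); ey = (-0.6538,0.7567)
θ=297°: P = B + -2.62·ex + 1.04·ey = (-2.2084,-1.8170)

θ=146°: -3.64 0.33
θ=198°: -3.74 -0.69
θ=209°: -3.66 -0.93
θ=297°: -2.21 -1.82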